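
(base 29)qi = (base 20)1ic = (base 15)367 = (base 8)1404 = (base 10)772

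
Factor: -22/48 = -1*2^(-3)*3^(-1)*11^1 = -11/24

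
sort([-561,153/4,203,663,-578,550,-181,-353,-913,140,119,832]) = [-913,-578,-561,-353,-181,153/4,119,140,203,550,663,832]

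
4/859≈0.00466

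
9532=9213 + 319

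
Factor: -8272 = -1*2^4*11^1*47^1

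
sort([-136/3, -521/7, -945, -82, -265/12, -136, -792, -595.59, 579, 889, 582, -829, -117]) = [-945, -829, -792, -595.59, -136, -117, -82, -521/7, -136/3, -265/12, 579, 582, 889]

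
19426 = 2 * 9713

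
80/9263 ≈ 0.00864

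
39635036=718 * 55202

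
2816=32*88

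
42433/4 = 10608 + 1/4 = 10608.25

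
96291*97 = 9340227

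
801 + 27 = 828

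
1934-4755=-2821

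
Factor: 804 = 2^2 * 3^1 * 67^1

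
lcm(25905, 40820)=1347060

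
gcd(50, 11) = 1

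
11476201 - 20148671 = -8672470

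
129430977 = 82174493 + 47256484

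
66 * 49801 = 3286866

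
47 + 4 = 51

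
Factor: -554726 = -1 * 2^1 * 277363^1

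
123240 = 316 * 390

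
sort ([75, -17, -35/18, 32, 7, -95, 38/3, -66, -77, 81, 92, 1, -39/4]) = [-95, -77, -66, -17, -39/4, -35/18, 1, 7, 38/3, 32, 75, 81, 92]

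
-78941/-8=9867 + 5/8 ≈ 9867.63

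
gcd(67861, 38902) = 1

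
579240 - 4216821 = -3637581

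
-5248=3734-8982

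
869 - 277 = 592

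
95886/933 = 31962/311 ≈ 102.77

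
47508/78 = 609+1/13 ≈ 609.08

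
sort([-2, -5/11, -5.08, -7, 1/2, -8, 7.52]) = [-8, -7, -5.08, -2, -5/11, 1/2, 7.52]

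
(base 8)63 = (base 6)123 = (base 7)102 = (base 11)47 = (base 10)51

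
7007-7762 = -755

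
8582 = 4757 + 3825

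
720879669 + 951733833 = 1672613502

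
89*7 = 623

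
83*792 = 65736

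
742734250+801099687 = 1543833937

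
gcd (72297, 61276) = 1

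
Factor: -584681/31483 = -1 * 17^1 * 19^(-1) * 163^1 * 211^1 * 1657^(-1)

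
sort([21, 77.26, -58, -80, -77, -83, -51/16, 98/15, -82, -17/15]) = [-83, -82, -80, -77, -58, -51/16, -17/15, 98/15, 21, 77.26]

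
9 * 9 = 81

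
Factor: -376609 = -1*376609^1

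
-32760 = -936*35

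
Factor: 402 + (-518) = -1*2^2*29^1 = -116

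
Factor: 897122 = 2^1 * 448561^1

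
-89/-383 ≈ 0.232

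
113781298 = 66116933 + 47664365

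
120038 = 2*60019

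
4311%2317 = 1994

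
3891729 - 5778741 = -1887012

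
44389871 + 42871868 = 87261739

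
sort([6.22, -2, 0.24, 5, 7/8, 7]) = [-2, 0.24, 7/8, 5, 6.22, 7]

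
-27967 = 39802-67769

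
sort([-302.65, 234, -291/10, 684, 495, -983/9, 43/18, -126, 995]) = [-302.65, -126, -983/9, -291/10, 43/18, 234, 495, 684, 995]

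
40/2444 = 10/611 ≈ 0.0164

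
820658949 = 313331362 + 507327587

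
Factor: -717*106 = -1*2^1*3^1*53^1*239^1 = -76002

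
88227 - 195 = 88032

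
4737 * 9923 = 47005251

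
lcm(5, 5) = 5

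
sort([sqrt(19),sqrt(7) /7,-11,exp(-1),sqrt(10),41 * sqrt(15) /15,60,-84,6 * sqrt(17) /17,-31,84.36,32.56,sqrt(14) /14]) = [-84,-31,-11,sqrt(14) /14,exp(-1),sqrt(7) /7,6 * sqrt(17) /17,sqrt(10),sqrt(19),41 * sqrt(15) /15,32.56,60,84.36]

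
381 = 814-433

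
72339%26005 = 20329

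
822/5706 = 137/951 ≈ 0.144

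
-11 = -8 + -3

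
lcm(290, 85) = 4930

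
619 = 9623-9004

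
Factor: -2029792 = -1*2^5*137^1*463^1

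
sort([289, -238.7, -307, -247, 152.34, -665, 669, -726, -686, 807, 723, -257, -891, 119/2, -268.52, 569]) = [-891, -726, -686, -665, -307, -268.52, -257, -247, -238.7, 119/2, 152.34, 289, 569, 669, 723, 807]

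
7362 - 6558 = 804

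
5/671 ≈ 0.00745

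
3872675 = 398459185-394586510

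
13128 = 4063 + 9065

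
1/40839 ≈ 0.0000245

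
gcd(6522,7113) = 3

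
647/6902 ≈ 0.0937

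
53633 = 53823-190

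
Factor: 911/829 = 829^ (-1)*911^1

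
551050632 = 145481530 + 405569102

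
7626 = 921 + 6705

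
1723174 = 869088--854086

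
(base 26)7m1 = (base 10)5305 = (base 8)12271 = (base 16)14b9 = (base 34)4k1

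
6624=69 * 96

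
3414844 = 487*7012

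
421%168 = 85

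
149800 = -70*(-2140)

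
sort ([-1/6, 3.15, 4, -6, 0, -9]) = [-9, -6, -1/6, 0, 3.15, 4]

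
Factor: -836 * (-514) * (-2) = -1 * 2^4 * 11^1 * 19^1 * 257^1 = -859408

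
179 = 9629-9450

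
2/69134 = 1/34567 ≈ 0.0000289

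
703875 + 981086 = 1684961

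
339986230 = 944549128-604562898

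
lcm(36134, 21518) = 1915102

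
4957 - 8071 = -3114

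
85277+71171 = 156448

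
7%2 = 1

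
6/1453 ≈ 0.00413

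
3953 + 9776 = 13729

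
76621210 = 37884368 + 38736842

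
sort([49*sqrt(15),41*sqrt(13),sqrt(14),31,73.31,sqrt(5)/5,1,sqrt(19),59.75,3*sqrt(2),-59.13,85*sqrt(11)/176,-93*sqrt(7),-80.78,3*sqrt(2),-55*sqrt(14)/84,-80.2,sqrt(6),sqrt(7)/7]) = [-93*sqrt(7),-80.78,-80.2,-59.13,-55*sqrt(14)/84,sqrt(7)/7,sqrt(5)/5,1,85*sqrt(11)/176,sqrt(6),sqrt(14),3*sqrt(2),3*sqrt(2),sqrt(19),31,59.75,73.31,41*sqrt(13),49*sqrt(15)]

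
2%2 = 0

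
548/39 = 14 + 2/39 ≈ 14.05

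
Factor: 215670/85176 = 2^ (-2)*3^ (-1)*5^1*13^ (-1)*79^1 = 395/156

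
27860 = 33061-5201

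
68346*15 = 1025190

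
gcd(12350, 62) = 2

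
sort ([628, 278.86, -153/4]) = [-153/4, 278.86, 628]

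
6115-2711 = 3404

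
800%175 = 100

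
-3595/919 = -3-838/919 ≈ -3.91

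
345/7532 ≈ 0.0458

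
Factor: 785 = 5^1 * 157^1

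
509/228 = 2 + 53/228 ≈ 2.23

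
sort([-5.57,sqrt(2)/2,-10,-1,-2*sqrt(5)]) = [-10,-5.57,-2*sqrt(5),-1,sqrt(2)/2]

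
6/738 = 1/123 ≈ 0.00813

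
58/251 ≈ 0.231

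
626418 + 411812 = 1038230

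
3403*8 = 27224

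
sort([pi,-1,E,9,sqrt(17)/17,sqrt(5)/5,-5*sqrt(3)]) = [-5*sqrt(3),-1,sqrt(17)/17,sqrt(5)/5,E,pi,9]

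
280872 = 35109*8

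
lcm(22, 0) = 0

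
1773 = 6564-4791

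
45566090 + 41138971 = 86705061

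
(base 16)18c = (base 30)d6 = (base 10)396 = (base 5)3041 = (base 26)f6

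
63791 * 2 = 127582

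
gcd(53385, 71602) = 1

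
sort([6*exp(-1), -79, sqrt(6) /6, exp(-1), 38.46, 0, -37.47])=[-79, -37.47, 0, exp(-1), sqrt(6) /6, 6*exp(-1), 38.46]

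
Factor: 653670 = 2^1*3^5*5^1*269^1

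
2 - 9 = -7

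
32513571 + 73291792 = 105805363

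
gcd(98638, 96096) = 2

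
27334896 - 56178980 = -28844084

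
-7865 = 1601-9466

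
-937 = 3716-4653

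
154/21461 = 14/1951≈0.00718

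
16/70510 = 8/35255 ≈ 0.000227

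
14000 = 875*16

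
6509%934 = 905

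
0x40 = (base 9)71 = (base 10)64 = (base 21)31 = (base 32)20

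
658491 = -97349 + 755840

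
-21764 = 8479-30243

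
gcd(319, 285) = 1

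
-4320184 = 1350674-5670858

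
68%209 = 68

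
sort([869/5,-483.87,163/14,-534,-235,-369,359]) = [-534,-483.87,-369,-235,163/14,869/5,359]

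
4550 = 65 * 70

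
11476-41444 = -29968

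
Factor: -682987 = -1*367^1*1861^1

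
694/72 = 347/36 ≈ 9.64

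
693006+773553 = 1466559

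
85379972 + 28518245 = 113898217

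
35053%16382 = 2289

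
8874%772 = 382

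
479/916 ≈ 0.523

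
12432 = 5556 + 6876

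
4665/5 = 933 = 933.00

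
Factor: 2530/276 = 2^ (-1) * 3^ (-1) * 5^1 * 11^1 = 55/6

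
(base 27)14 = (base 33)v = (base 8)37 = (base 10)31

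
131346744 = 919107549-787760805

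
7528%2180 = 988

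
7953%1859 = 517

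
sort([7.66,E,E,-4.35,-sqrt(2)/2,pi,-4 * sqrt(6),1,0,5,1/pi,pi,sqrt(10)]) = [-4 * sqrt(6),-4.35,-sqrt(2)/2,0,1/pi,1,E,E,pi,pi,sqrt(10),5,7.66]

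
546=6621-6075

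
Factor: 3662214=2^1 * 3^1 * 467^1 * 1307^1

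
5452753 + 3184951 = 8637704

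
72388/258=36194/129≈280.57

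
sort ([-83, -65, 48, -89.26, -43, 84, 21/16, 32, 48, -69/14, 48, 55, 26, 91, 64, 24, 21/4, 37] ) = [-89.26, -83, -65, -43, -69/14, 21/16, 21/4, 24, 26, 32, 37, 48, 48, 48, 55, 64, 84, 91] 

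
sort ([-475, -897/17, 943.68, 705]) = [-475, -897/17, 705, 943.68]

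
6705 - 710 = 5995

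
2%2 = 0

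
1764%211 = 76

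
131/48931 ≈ 0.00268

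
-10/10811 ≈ -0.000925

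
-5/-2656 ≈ 0.00188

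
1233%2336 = 1233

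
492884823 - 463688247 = 29196576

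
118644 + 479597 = 598241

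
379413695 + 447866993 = 827280688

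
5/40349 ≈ 0.000124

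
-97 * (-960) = 93120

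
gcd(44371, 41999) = 1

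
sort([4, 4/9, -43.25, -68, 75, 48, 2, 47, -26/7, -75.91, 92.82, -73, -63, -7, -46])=[-75.91, -73, -68, -63, -46, -43.25, -7, -26/7, 4/9, 2, 4, 47, 48, 75, 92.82]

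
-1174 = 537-1711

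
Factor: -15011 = -1*17^1*883^1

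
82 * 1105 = 90610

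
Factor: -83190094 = -1*2^1*13^1*19^1*47^1*3583^1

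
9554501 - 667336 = 8887165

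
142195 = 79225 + 62970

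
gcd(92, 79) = 1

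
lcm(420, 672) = 3360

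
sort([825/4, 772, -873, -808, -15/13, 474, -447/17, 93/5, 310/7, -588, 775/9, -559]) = [-873, -808, -588, -559, -447/17, -15/13, 93/5, 310/7, 775/9, 825/4, 474, 772]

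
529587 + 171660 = 701247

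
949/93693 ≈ 0.0101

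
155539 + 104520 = 260059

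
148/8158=74/4079 ≈ 0.0181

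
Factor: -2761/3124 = -1*2^ (-2)*71^ (-1)*251^1 = -251/284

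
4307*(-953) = -4104571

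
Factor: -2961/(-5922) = 2^(-1) = 1/2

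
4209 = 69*61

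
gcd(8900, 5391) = 1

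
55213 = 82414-27201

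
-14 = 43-57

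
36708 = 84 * 437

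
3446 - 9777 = -6331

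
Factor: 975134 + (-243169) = 5^1*13^1*11261^1 = 731965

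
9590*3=28770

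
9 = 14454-14445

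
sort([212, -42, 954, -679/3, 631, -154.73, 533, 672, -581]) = [-581, -679/3, -154.73, -42, 212, 533, 631, 672, 954]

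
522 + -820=-298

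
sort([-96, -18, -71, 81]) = [-96, -71, -18, 81]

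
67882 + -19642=48240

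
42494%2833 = 2832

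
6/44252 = 3/22126≈0.000136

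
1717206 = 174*9869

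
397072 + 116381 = 513453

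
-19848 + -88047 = -107895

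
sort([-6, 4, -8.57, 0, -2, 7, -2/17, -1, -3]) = [-8.57, -6, -3, -2, -1, -2/17, 0, 4, 7]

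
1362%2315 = 1362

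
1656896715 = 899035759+757860956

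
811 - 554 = 257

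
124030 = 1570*79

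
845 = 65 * 13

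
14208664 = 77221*184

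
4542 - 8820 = -4278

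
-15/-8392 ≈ 0.00179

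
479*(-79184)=-37929136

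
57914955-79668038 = -21753083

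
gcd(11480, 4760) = 280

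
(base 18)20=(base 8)44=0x24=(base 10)36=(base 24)1c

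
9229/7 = 1318 + 3/7 ≈ 1318.43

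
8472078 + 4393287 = 12865365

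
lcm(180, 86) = 7740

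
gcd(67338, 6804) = 54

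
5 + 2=7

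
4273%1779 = 715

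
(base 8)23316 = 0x26ce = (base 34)8k6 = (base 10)9934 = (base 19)189g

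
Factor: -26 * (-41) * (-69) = -1 * 2^1 * 3^1 * 13^1 * 23^1 * 41^1 = -73554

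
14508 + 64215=78723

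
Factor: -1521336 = -1*2^3*3^1*63389^1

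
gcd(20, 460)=20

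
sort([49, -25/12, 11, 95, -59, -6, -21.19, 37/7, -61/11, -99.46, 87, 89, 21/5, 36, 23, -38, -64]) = [-99.46, -64, -59, -38, -21.19, -6, -61/11, -25/12, 21/5, 37/7, 11, 23, 36, 49, 87, 89, 95]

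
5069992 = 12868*394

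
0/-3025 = 0 = 0.00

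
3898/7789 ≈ 0.500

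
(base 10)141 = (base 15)96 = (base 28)51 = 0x8d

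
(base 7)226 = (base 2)1110110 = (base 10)118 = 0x76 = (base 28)46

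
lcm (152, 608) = 608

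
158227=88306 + 69921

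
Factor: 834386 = 2^1*7^1*107^1*557^1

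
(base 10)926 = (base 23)1h6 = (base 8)1636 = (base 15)41b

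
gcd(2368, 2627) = 37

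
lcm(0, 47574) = 0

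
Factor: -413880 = -1*2^3*3^1*5^1*3449^1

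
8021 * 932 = 7475572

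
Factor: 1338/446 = 3^1 = 3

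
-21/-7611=7/2537 ≈ 0.00276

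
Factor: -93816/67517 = -1 * 2^3 * 3^2 * 107^(-1) * 631^(-1) * 1303^1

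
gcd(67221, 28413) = 693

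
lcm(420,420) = 420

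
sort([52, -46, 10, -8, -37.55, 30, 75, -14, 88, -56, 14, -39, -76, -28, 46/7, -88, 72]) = [-88, -76, -56, -46, -39, -37.55, -28, -14, -8, 46/7, 10, 14, 30, 52, 72, 75, 88]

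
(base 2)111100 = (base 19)33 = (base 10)60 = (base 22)2g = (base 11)55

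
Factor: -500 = -1 * 2^2 * 5^3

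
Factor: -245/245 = -1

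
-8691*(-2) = 17382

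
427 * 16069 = 6861463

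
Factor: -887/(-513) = 3^(-3) * 19^(-1) * 887^1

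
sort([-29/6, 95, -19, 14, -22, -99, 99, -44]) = [-99, -44, -22, -19, -29/6, 14, 95, 99]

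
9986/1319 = 7 + 753/1319 ≈ 7.57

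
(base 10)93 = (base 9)113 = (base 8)135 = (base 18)53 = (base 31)30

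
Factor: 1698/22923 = 2^1 * 3^(-3) = 2/27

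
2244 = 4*561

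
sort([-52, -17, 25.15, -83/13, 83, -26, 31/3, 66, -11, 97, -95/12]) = [-52, -26, -17, -11, -95/12, -83/13, 31/3, 25.15, 66, 83, 97]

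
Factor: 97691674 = 2^1*48845837^1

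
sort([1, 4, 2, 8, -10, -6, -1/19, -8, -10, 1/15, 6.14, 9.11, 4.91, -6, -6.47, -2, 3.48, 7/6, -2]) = [-10, -10, -8, -6.47, -6, -6, -2, -2, -1/19, 1/15, 1, 7/6, 2, 3.48, 4, 4.91, 6.14, 8, 9.11]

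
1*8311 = 8311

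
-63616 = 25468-89084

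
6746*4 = 26984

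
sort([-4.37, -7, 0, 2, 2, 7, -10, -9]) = [-10, -9, -7, -4.37, 0, 2, 2, 7]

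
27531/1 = 27531 = 27531.00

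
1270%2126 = 1270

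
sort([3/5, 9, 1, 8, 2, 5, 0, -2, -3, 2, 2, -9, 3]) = [-9, -3, -2, 0, 3/5, 1, 2, 2, 2, 3, 5, 8, 9]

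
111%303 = 111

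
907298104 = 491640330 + 415657774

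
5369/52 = 103 + 1/4 = 103.25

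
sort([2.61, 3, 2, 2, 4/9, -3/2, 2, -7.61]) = [-7.61, -3/2, 4/9, 2, 2, 2, 2.61, 3]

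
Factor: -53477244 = -1 * 2^2 * 3^2 * 1485479^1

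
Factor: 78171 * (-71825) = -1 * 3^1 * 5^2 * 13^2 * 17^1 * 71^1 * 367^1 = -5614632075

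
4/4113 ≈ 0.000973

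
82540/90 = 917 + 1/9 ≈ 917.11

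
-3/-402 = 1/134 ≈ 0.00746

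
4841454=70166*69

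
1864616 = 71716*26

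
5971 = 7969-1998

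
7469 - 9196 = -1727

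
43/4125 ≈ 0.0104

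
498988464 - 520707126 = -21718662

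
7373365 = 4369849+3003516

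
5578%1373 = 86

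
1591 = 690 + 901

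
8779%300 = 79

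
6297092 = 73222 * 86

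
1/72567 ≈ 0.0000138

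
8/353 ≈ 0.0227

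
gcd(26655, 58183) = 1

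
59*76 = 4484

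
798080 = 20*39904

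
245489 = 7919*31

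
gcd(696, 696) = 696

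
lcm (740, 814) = 8140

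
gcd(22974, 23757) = 3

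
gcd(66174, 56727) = 3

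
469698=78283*6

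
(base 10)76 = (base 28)2k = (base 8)114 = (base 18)44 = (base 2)1001100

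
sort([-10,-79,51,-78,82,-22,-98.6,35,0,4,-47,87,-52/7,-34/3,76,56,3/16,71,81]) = [-98.6,-79,-78,-47,-22,-34/3,-10,-52/7,0,3/16,4,35,51,56,71,76,81,82,87]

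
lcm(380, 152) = 760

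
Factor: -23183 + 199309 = 2^1*83^1*1061^1 = 176126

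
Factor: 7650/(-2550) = -1 * 3^1 = -3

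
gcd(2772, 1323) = 63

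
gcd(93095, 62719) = 1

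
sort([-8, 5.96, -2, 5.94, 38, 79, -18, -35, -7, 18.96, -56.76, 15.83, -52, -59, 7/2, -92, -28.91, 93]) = [-92, -59, -56.76, -52, -35, -28.91, -18, -8, -7, -2, 7/2, 5.94, 5.96, 15.83, 18.96, 38, 79, 93]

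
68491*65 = 4451915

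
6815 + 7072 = 13887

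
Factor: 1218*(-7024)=-1*2^5*3^1*7^1*29^1*439^1=-8555232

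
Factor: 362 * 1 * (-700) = -1 * 2^3 * 5^2 * 7^1 * 181^1 = -253400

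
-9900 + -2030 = -11930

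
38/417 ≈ 0.0911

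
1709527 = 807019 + 902508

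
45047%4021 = 816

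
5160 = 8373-3213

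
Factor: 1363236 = 2^2 * 3^1 * 7^1 * 16229^1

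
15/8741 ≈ 0.00172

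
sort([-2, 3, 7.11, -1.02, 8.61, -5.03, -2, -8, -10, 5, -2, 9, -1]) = [-10, -8, -5.03, -2, -2, -2, -1.02, -1, 3, 5, 7.11, 8.61, 9]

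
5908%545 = 458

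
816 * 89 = 72624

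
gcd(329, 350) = 7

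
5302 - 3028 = 2274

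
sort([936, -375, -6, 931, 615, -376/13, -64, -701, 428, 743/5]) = [-701, -375, -64, -376/13, -6, 743/5, 428, 615, 931, 936]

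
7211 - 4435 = 2776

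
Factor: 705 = 3^1*5^1*47^1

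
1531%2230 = 1531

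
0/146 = 0 = 0.00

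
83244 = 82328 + 916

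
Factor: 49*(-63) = -1*3^2*7^3 = -3087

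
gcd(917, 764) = 1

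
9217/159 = 57 + 154/159 ≈ 57.97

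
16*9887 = 158192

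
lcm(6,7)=42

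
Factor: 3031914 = 2^1 * 3^1 * 505319^1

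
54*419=22626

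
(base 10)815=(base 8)1457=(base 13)4a9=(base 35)na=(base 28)113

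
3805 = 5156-1351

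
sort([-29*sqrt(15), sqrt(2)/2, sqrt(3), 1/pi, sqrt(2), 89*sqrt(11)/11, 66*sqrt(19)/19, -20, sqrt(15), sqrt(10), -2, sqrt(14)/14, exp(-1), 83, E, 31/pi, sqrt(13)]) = [-29*sqrt(15), -20, -2, sqrt(14)/14, 1/pi, exp(-1), sqrt(2)/2, sqrt(2), sqrt(3), E, sqrt(10), sqrt(13), sqrt(15), 31/pi, 66*sqrt(19)/19, 89*sqrt(11)/11, 83]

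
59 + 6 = 65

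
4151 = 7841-3690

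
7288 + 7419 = 14707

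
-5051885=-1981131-3070754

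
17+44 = 61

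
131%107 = 24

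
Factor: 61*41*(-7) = -1*7^1*41^1*61^1 = -17507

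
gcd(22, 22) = 22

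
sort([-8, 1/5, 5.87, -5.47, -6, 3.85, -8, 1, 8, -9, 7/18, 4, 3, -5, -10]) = [-10, -9, -8, -8, -6, -5.47, -5, 1/5, 7/18, 1, 3, 3.85, 4, 5.87, 8]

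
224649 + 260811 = 485460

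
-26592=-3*8864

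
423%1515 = 423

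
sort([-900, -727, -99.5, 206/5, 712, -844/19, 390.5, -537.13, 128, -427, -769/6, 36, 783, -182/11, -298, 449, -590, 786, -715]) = [-900, -727, -715, -590, -537.13, -427, -298, -769/6, -99.5, -844/19, -182/11, 36, 206/5, 128, 390.5, 449, 712, 783, 786]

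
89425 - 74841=14584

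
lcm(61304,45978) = 183912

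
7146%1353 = 381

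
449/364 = 1 + 85/364 ≈ 1.23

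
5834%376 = 194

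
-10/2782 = -5/1391 ≈ -0.00359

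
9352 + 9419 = 18771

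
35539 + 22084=57623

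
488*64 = 31232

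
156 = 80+76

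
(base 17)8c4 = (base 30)2o0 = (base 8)4730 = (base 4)213120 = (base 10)2520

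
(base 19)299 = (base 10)902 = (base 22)1j0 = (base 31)t3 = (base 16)386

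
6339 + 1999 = 8338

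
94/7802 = 1/83 ≈ 0.0120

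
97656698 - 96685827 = 970871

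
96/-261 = -32/87 ≈ -0.368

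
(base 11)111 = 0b10000101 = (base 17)7e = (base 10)133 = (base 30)4d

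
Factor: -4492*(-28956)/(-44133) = -1*2^4*19^1*47^(-1)*127^1*313^(-1)*1123^1 = -43356784/14711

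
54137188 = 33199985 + 20937203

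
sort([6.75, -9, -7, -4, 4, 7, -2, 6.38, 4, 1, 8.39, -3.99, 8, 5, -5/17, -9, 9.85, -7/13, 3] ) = [-9, -9, -7, -4, -3.99, -2, -7/13, -5/17, 1, 3, 4, 4, 5, 6.38, 6.75, 7, 8, 8.39, 9.85] 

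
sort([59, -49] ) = [-49, 59] 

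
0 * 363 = 0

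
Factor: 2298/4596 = 2^(-1) = 1/2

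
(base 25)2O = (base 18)42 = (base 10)74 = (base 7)134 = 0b1001010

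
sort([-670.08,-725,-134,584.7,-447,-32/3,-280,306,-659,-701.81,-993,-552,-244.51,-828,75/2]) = [-993,-828,-725,-701.81,-670.08,-659,-552,-447,-280,-244.51,-134,-32/3,75/2,306,584.7]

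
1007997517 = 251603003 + 756394514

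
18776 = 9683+9093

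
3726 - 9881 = -6155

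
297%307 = 297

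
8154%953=530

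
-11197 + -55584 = -66781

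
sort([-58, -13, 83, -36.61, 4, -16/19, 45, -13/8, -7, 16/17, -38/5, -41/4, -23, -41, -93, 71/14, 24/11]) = [-93, -58, -41, -36.61, -23, -13, -41/4, -38/5, -7, -13/8, -16/19, 16/17, 24/11, 4, 71/14, 45, 83]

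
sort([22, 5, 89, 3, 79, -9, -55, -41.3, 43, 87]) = [-55, -41.3, -9, 3, 5, 22, 43, 79, 87, 89]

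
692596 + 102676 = 795272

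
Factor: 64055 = 5^1 * 23^1 * 557^1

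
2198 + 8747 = 10945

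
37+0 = 37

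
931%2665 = 931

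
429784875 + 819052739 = 1248837614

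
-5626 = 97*(-58)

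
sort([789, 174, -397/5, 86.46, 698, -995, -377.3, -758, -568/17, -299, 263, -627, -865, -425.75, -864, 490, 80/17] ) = [-995, -865, -864, -758, -627, -425.75, -377.3, -299, -397/5, -568/17, 80/17, 86.46, 174, 263, 490, 698, 789] 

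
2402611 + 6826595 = 9229206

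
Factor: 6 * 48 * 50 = 2^6 * 3^2 * 5^2 = 14400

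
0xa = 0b1010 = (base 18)a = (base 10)10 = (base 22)a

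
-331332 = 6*(-55222)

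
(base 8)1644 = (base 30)112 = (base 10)932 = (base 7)2501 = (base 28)158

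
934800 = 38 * 24600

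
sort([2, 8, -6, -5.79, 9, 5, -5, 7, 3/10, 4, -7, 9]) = [-7, -6, -5.79, -5, 3/10, 2, 4, 5, 7, 8, 9, 9]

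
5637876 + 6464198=12102074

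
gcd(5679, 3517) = 1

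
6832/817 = 8 + 296/817 ≈ 8.36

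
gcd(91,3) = 1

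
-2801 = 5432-8233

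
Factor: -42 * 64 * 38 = -1 * 2^8 * 3^1 * 7^1 * 19^1 = -102144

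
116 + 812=928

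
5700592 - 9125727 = -3425135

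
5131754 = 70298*73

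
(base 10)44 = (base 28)1g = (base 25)1j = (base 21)22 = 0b101100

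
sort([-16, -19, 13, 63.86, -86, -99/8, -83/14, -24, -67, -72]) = [-86, -72, -67, -24, -19, -16, -99/8, -83/14, 13, 63.86]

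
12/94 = 6/47 ≈ 0.128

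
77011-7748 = 69263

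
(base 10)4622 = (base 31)4p3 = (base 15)1582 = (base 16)120e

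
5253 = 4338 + 915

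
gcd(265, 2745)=5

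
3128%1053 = 1022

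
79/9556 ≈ 0.00827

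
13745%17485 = 13745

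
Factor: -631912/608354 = -1 * 2^2 * 37^ (-1) * 8221^ (-1) * 78989^1 = -315956/304177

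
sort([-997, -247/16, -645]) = [-997, -645, -247/16]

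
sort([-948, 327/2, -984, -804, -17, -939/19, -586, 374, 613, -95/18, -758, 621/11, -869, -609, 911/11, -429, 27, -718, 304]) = [-984, -948, -869, -804, -758, -718, -609, -586, -429, -939/19, -17, -95/18, 27, 621/11, 911/11, 327/2, 304, 374, 613]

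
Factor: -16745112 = -1 * 2^3 * 3^2 * 232571^1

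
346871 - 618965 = -272094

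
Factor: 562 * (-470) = -1 * 2^2 * 5^1 * 47^1 * 281^1 = -264140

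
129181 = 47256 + 81925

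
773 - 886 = -113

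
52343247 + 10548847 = 62892094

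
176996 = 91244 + 85752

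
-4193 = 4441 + -8634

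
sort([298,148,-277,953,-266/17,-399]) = [-399,-277,-266/17,148,298,953]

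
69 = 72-3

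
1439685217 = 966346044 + 473339173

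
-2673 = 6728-9401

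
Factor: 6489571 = 11^1*31^1*19031^1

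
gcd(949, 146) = 73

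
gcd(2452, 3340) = 4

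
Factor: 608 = 2^5 * 19^1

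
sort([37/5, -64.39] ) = [-64.39, 37/5] 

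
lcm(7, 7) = 7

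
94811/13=7293+2/13 ≈ 7293.15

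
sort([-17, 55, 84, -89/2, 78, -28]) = [-89/2, -28, -17, 55, 78, 84]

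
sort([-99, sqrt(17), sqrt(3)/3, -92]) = [-99, -92, sqrt(3)/3, sqrt(17)]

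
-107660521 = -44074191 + -63586330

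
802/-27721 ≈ -0.0289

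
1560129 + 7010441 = 8570570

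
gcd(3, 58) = 1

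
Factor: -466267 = -1 * 466267^1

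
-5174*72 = -372528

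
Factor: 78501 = 3^1 * 137^1 * 191^1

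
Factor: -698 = -1 * 2^1 * 349^1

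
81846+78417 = 160263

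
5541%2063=1415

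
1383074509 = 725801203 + 657273306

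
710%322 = 66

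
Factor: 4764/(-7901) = -1 * 2^2 * 3^1 * 397^1 * 7901^(-1) 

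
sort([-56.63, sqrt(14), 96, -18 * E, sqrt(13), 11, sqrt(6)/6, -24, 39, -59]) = [-59, -56.63, -18 * E, -24, sqrt(6)/6, sqrt(13), sqrt(14), 11, 39, 96]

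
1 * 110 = 110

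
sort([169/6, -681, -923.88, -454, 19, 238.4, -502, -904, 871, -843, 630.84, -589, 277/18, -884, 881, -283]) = [-923.88, -904, -884, -843, -681, -589, -502, -454, -283, 277/18, 19, 169/6, 238.4, 630.84, 871, 881]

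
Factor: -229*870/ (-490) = 3^1*7^ (-2)*29^1*229^1 = 19923/49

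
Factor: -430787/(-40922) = 2^(-1) * 19^1 * 37^(-1) * 41^1 = 779/74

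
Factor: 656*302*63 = 2^5*3^2*7^1*41^1*151^1 = 12481056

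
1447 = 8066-6619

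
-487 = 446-933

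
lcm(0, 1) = 0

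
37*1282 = 47434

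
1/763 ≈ 0.00131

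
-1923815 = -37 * 51995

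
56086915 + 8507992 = 64594907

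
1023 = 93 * 11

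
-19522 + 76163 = 56641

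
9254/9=1028+2/9 ≈ 1028.22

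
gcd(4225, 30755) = 5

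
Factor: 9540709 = 37^1*257857^1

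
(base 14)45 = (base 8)75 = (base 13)49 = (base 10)61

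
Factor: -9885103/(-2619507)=3^(-1)*11^(-1)*79379^(-1)*9885103^1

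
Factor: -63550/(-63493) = 2^1*5^2*31^1*41^1*63493^(-1)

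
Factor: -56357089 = -1*47^1*1199087^1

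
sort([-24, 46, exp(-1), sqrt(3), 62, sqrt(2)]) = [-24, exp(-1), sqrt(2), sqrt(3), 46, 62]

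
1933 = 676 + 1257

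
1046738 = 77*13594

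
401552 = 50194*8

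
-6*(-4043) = 24258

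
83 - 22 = 61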